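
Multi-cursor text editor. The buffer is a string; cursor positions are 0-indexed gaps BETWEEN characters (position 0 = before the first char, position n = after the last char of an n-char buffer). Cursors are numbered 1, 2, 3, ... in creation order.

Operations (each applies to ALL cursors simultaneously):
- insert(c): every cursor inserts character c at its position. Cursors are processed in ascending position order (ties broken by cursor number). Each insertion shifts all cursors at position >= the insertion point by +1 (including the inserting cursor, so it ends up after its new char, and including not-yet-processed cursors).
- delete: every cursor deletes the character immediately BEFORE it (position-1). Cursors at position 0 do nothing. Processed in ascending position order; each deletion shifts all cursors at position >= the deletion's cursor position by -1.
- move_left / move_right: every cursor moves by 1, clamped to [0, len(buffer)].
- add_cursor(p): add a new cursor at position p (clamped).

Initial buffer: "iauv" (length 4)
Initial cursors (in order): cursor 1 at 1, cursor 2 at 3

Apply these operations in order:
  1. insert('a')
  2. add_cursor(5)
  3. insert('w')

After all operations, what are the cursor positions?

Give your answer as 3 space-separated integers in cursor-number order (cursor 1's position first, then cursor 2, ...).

Answer: 3 8 8

Derivation:
After op 1 (insert('a')): buffer="iaauav" (len 6), cursors c1@2 c2@5, authorship .1..2.
After op 2 (add_cursor(5)): buffer="iaauav" (len 6), cursors c1@2 c2@5 c3@5, authorship .1..2.
After op 3 (insert('w')): buffer="iawauawwv" (len 9), cursors c1@3 c2@8 c3@8, authorship .11..223.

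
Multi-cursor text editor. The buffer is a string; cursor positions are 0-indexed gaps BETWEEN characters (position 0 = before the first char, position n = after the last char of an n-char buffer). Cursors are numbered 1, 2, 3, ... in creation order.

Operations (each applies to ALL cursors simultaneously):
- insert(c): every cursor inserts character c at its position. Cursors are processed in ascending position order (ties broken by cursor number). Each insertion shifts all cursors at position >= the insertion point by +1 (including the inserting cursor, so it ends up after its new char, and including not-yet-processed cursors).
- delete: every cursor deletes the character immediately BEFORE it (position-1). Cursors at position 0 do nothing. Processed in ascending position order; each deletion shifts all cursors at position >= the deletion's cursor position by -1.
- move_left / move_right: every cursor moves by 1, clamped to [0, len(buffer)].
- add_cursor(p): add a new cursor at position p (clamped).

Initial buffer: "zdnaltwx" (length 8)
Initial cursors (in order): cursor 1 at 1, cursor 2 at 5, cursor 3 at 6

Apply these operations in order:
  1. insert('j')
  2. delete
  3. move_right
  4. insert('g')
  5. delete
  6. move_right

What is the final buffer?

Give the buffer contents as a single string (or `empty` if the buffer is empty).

Answer: zdnaltwx

Derivation:
After op 1 (insert('j')): buffer="zjdnaljtjwx" (len 11), cursors c1@2 c2@7 c3@9, authorship .1....2.3..
After op 2 (delete): buffer="zdnaltwx" (len 8), cursors c1@1 c2@5 c3@6, authorship ........
After op 3 (move_right): buffer="zdnaltwx" (len 8), cursors c1@2 c2@6 c3@7, authorship ........
After op 4 (insert('g')): buffer="zdgnaltgwgx" (len 11), cursors c1@3 c2@8 c3@10, authorship ..1....2.3.
After op 5 (delete): buffer="zdnaltwx" (len 8), cursors c1@2 c2@6 c3@7, authorship ........
After op 6 (move_right): buffer="zdnaltwx" (len 8), cursors c1@3 c2@7 c3@8, authorship ........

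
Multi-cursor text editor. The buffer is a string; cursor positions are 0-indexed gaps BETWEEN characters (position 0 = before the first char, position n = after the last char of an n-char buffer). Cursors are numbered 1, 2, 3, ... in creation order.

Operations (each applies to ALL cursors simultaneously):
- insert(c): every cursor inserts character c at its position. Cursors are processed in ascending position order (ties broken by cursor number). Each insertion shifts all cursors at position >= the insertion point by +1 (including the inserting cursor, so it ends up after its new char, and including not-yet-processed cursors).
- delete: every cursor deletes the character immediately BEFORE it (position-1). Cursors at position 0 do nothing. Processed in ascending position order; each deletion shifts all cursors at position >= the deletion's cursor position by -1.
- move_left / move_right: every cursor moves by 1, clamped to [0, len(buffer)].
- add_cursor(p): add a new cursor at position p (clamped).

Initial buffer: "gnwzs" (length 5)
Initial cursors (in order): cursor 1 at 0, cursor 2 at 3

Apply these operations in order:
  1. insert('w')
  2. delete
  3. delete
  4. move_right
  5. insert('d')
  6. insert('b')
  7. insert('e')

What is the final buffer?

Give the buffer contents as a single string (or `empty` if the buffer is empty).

Answer: gdbenzdbes

Derivation:
After op 1 (insert('w')): buffer="wgnwwzs" (len 7), cursors c1@1 c2@5, authorship 1...2..
After op 2 (delete): buffer="gnwzs" (len 5), cursors c1@0 c2@3, authorship .....
After op 3 (delete): buffer="gnzs" (len 4), cursors c1@0 c2@2, authorship ....
After op 4 (move_right): buffer="gnzs" (len 4), cursors c1@1 c2@3, authorship ....
After op 5 (insert('d')): buffer="gdnzds" (len 6), cursors c1@2 c2@5, authorship .1..2.
After op 6 (insert('b')): buffer="gdbnzdbs" (len 8), cursors c1@3 c2@7, authorship .11..22.
After op 7 (insert('e')): buffer="gdbenzdbes" (len 10), cursors c1@4 c2@9, authorship .111..222.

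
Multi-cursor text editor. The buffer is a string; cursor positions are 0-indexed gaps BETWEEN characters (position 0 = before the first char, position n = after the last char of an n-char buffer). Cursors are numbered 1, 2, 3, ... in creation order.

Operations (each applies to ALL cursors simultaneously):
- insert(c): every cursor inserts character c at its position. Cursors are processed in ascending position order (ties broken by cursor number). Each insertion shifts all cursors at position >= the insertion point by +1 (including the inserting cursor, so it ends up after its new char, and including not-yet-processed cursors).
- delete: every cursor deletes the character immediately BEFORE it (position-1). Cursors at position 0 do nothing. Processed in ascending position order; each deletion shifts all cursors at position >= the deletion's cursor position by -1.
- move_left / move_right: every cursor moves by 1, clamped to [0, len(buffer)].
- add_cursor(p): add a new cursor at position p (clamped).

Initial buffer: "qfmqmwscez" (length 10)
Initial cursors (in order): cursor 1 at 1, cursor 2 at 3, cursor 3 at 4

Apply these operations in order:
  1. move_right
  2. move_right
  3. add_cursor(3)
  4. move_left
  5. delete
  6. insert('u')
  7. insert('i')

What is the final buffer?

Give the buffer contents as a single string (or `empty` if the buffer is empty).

Answer: uuiimuuiiwscez

Derivation:
After op 1 (move_right): buffer="qfmqmwscez" (len 10), cursors c1@2 c2@4 c3@5, authorship ..........
After op 2 (move_right): buffer="qfmqmwscez" (len 10), cursors c1@3 c2@5 c3@6, authorship ..........
After op 3 (add_cursor(3)): buffer="qfmqmwscez" (len 10), cursors c1@3 c4@3 c2@5 c3@6, authorship ..........
After op 4 (move_left): buffer="qfmqmwscez" (len 10), cursors c1@2 c4@2 c2@4 c3@5, authorship ..........
After op 5 (delete): buffer="mwscez" (len 6), cursors c1@0 c4@0 c2@1 c3@1, authorship ......
After op 6 (insert('u')): buffer="uumuuwscez" (len 10), cursors c1@2 c4@2 c2@5 c3@5, authorship 14.23.....
After op 7 (insert('i')): buffer="uuiimuuiiwscez" (len 14), cursors c1@4 c4@4 c2@9 c3@9, authorship 1414.2323.....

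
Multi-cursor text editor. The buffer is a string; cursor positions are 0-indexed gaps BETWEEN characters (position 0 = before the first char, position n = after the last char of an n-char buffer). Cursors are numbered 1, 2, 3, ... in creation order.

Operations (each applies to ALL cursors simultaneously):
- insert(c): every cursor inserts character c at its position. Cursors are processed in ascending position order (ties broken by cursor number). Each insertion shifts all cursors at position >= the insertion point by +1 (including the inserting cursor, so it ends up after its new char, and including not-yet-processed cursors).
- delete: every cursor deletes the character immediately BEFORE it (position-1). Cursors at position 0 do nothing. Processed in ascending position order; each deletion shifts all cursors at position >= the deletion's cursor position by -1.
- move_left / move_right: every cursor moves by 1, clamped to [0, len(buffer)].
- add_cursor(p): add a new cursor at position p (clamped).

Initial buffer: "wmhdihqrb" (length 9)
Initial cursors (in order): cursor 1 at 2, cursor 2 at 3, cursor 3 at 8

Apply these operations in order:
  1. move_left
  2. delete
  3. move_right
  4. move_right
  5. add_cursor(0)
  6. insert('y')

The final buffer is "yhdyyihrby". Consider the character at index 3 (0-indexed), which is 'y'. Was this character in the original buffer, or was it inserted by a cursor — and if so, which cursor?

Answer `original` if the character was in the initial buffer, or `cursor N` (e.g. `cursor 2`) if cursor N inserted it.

Answer: cursor 1

Derivation:
After op 1 (move_left): buffer="wmhdihqrb" (len 9), cursors c1@1 c2@2 c3@7, authorship .........
After op 2 (delete): buffer="hdihrb" (len 6), cursors c1@0 c2@0 c3@4, authorship ......
After op 3 (move_right): buffer="hdihrb" (len 6), cursors c1@1 c2@1 c3@5, authorship ......
After op 4 (move_right): buffer="hdihrb" (len 6), cursors c1@2 c2@2 c3@6, authorship ......
After op 5 (add_cursor(0)): buffer="hdihrb" (len 6), cursors c4@0 c1@2 c2@2 c3@6, authorship ......
After op 6 (insert('y')): buffer="yhdyyihrby" (len 10), cursors c4@1 c1@5 c2@5 c3@10, authorship 4..12....3
Authorship (.=original, N=cursor N): 4 . . 1 2 . . . . 3
Index 3: author = 1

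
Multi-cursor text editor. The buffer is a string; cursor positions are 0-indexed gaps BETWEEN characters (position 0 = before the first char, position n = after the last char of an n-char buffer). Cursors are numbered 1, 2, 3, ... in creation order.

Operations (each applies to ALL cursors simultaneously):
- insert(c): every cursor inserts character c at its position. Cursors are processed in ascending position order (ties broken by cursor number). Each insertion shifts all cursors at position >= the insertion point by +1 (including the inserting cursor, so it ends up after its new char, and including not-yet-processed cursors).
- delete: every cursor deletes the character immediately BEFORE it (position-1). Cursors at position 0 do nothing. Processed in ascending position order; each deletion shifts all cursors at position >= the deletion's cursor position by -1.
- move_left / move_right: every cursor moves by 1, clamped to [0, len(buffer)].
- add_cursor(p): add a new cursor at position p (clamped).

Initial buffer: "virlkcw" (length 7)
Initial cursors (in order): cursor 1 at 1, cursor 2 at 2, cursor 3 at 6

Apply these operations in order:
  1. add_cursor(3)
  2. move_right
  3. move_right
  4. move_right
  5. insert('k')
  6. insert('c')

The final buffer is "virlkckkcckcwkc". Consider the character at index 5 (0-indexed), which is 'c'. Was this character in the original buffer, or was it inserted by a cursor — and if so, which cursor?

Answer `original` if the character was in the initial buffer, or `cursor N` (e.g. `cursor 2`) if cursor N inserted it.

After op 1 (add_cursor(3)): buffer="virlkcw" (len 7), cursors c1@1 c2@2 c4@3 c3@6, authorship .......
After op 2 (move_right): buffer="virlkcw" (len 7), cursors c1@2 c2@3 c4@4 c3@7, authorship .......
After op 3 (move_right): buffer="virlkcw" (len 7), cursors c1@3 c2@4 c4@5 c3@7, authorship .......
After op 4 (move_right): buffer="virlkcw" (len 7), cursors c1@4 c2@5 c4@6 c3@7, authorship .......
After op 5 (insert('k')): buffer="virlkkkckwk" (len 11), cursors c1@5 c2@7 c4@9 c3@11, authorship ....1.2.4.3
After op 6 (insert('c')): buffer="virlkckkcckcwkc" (len 15), cursors c1@6 c2@9 c4@12 c3@15, authorship ....11.22.44.33
Authorship (.=original, N=cursor N): . . . . 1 1 . 2 2 . 4 4 . 3 3
Index 5: author = 1

Answer: cursor 1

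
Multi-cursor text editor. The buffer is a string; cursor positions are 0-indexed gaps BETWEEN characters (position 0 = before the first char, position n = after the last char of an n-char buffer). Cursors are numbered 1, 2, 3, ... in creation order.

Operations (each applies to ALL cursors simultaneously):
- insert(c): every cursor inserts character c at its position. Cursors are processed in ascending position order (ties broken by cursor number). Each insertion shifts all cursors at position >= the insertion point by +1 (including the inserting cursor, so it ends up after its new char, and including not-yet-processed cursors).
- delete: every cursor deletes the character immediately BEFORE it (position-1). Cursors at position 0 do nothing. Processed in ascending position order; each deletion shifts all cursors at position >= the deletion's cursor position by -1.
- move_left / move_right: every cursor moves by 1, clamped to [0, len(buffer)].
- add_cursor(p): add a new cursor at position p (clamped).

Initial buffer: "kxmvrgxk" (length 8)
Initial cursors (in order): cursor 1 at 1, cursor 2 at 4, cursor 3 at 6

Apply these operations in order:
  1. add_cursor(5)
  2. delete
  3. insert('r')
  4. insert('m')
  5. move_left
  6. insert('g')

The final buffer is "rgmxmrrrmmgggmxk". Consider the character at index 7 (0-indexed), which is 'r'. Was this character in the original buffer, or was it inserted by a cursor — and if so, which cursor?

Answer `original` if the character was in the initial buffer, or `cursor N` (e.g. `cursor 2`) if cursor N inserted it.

Answer: cursor 4

Derivation:
After op 1 (add_cursor(5)): buffer="kxmvrgxk" (len 8), cursors c1@1 c2@4 c4@5 c3@6, authorship ........
After op 2 (delete): buffer="xmxk" (len 4), cursors c1@0 c2@2 c3@2 c4@2, authorship ....
After op 3 (insert('r')): buffer="rxmrrrxk" (len 8), cursors c1@1 c2@6 c3@6 c4@6, authorship 1..234..
After op 4 (insert('m')): buffer="rmxmrrrmmmxk" (len 12), cursors c1@2 c2@10 c3@10 c4@10, authorship 11..234234..
After op 5 (move_left): buffer="rmxmrrrmmmxk" (len 12), cursors c1@1 c2@9 c3@9 c4@9, authorship 11..234234..
After op 6 (insert('g')): buffer="rgmxmrrrmmgggmxk" (len 16), cursors c1@2 c2@13 c3@13 c4@13, authorship 111..234232344..
Authorship (.=original, N=cursor N): 1 1 1 . . 2 3 4 2 3 2 3 4 4 . .
Index 7: author = 4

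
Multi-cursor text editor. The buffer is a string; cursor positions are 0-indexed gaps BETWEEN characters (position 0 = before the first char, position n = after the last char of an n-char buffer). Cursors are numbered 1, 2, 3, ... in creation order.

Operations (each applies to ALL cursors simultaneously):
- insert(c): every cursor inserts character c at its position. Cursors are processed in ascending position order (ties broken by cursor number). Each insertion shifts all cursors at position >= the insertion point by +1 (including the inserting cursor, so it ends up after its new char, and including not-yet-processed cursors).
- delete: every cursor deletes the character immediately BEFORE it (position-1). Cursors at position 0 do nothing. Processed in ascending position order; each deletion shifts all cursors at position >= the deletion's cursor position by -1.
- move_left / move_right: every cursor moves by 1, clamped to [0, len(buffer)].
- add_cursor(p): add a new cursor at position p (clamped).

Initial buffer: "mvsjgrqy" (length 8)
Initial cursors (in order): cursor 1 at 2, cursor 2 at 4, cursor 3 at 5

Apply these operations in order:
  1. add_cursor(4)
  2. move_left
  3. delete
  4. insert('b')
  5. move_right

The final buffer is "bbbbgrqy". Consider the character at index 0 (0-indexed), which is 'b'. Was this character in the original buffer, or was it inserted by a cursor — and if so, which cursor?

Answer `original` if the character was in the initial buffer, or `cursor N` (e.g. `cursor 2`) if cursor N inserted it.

Answer: cursor 1

Derivation:
After op 1 (add_cursor(4)): buffer="mvsjgrqy" (len 8), cursors c1@2 c2@4 c4@4 c3@5, authorship ........
After op 2 (move_left): buffer="mvsjgrqy" (len 8), cursors c1@1 c2@3 c4@3 c3@4, authorship ........
After op 3 (delete): buffer="grqy" (len 4), cursors c1@0 c2@0 c3@0 c4@0, authorship ....
After op 4 (insert('b')): buffer="bbbbgrqy" (len 8), cursors c1@4 c2@4 c3@4 c4@4, authorship 1234....
After op 5 (move_right): buffer="bbbbgrqy" (len 8), cursors c1@5 c2@5 c3@5 c4@5, authorship 1234....
Authorship (.=original, N=cursor N): 1 2 3 4 . . . .
Index 0: author = 1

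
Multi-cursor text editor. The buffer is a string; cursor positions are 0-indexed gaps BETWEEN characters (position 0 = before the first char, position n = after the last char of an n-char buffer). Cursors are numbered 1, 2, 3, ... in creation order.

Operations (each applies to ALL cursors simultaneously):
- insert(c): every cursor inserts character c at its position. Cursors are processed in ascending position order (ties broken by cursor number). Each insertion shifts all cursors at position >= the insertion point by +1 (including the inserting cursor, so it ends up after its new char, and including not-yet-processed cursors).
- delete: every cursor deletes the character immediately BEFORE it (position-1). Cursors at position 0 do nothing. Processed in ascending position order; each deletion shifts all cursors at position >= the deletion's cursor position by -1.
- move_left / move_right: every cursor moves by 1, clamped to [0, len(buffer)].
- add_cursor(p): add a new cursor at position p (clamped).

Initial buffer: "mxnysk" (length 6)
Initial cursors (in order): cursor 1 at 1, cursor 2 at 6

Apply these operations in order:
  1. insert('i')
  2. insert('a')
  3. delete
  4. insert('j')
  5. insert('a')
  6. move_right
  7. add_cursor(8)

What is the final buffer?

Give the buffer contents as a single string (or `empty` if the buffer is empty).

Answer: mijaxnyskija

Derivation:
After op 1 (insert('i')): buffer="mixnyski" (len 8), cursors c1@2 c2@8, authorship .1.....2
After op 2 (insert('a')): buffer="miaxnyskia" (len 10), cursors c1@3 c2@10, authorship .11.....22
After op 3 (delete): buffer="mixnyski" (len 8), cursors c1@2 c2@8, authorship .1.....2
After op 4 (insert('j')): buffer="mijxnyskij" (len 10), cursors c1@3 c2@10, authorship .11.....22
After op 5 (insert('a')): buffer="mijaxnyskija" (len 12), cursors c1@4 c2@12, authorship .111.....222
After op 6 (move_right): buffer="mijaxnyskija" (len 12), cursors c1@5 c2@12, authorship .111.....222
After op 7 (add_cursor(8)): buffer="mijaxnyskija" (len 12), cursors c1@5 c3@8 c2@12, authorship .111.....222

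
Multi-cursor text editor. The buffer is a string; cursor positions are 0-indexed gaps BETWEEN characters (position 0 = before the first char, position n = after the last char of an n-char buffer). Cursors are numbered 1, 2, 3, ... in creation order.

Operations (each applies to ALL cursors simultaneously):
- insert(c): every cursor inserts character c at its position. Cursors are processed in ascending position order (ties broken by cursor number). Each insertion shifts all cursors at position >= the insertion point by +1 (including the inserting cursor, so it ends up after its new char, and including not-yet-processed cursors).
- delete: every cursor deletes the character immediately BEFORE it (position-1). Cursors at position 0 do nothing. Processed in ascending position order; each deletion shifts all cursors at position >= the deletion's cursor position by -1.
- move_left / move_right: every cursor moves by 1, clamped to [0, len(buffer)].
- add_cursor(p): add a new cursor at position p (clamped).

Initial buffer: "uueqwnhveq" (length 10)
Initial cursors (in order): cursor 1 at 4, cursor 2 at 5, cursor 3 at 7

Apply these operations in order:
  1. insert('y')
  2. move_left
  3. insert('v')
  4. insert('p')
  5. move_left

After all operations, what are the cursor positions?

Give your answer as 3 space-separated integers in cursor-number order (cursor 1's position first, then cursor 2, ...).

Answer: 5 9 14

Derivation:
After op 1 (insert('y')): buffer="uueqywynhyveq" (len 13), cursors c1@5 c2@7 c3@10, authorship ....1.2..3...
After op 2 (move_left): buffer="uueqywynhyveq" (len 13), cursors c1@4 c2@6 c3@9, authorship ....1.2..3...
After op 3 (insert('v')): buffer="uueqvywvynhvyveq" (len 16), cursors c1@5 c2@8 c3@12, authorship ....11.22..33...
After op 4 (insert('p')): buffer="uueqvpywvpynhvpyveq" (len 19), cursors c1@6 c2@10 c3@15, authorship ....111.222..333...
After op 5 (move_left): buffer="uueqvpywvpynhvpyveq" (len 19), cursors c1@5 c2@9 c3@14, authorship ....111.222..333...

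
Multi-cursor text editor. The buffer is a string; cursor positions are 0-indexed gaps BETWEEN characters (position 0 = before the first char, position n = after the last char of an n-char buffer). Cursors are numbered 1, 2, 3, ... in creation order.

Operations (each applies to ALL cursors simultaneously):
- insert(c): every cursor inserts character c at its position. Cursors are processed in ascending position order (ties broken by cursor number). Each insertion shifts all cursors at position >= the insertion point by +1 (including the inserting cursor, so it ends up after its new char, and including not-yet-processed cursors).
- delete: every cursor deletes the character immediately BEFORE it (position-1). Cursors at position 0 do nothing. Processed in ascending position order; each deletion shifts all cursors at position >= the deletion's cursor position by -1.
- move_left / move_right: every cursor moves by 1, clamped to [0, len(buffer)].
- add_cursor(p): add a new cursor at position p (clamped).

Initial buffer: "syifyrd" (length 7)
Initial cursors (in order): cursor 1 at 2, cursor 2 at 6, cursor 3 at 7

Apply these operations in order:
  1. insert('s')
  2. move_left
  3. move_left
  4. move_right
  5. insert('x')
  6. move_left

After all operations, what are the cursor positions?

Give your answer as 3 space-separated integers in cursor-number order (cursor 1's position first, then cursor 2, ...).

Answer: 2 8 11

Derivation:
After op 1 (insert('s')): buffer="sysifyrsds" (len 10), cursors c1@3 c2@8 c3@10, authorship ..1....2.3
After op 2 (move_left): buffer="sysifyrsds" (len 10), cursors c1@2 c2@7 c3@9, authorship ..1....2.3
After op 3 (move_left): buffer="sysifyrsds" (len 10), cursors c1@1 c2@6 c3@8, authorship ..1....2.3
After op 4 (move_right): buffer="sysifyrsds" (len 10), cursors c1@2 c2@7 c3@9, authorship ..1....2.3
After op 5 (insert('x')): buffer="syxsifyrxsdxs" (len 13), cursors c1@3 c2@9 c3@12, authorship ..11....22.33
After op 6 (move_left): buffer="syxsifyrxsdxs" (len 13), cursors c1@2 c2@8 c3@11, authorship ..11....22.33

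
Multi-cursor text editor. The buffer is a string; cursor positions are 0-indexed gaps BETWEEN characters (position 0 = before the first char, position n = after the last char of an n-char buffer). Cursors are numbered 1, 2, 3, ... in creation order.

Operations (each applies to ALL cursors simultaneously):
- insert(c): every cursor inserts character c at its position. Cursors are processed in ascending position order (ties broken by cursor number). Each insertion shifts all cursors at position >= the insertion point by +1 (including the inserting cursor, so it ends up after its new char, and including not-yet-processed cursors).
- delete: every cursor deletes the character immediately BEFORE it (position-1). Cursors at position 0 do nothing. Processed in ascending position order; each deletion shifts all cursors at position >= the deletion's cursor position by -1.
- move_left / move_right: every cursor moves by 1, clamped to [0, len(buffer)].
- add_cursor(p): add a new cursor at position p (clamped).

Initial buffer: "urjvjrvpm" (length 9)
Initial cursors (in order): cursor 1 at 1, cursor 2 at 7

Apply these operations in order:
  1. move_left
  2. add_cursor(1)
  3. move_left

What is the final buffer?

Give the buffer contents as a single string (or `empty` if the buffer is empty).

Answer: urjvjrvpm

Derivation:
After op 1 (move_left): buffer="urjvjrvpm" (len 9), cursors c1@0 c2@6, authorship .........
After op 2 (add_cursor(1)): buffer="urjvjrvpm" (len 9), cursors c1@0 c3@1 c2@6, authorship .........
After op 3 (move_left): buffer="urjvjrvpm" (len 9), cursors c1@0 c3@0 c2@5, authorship .........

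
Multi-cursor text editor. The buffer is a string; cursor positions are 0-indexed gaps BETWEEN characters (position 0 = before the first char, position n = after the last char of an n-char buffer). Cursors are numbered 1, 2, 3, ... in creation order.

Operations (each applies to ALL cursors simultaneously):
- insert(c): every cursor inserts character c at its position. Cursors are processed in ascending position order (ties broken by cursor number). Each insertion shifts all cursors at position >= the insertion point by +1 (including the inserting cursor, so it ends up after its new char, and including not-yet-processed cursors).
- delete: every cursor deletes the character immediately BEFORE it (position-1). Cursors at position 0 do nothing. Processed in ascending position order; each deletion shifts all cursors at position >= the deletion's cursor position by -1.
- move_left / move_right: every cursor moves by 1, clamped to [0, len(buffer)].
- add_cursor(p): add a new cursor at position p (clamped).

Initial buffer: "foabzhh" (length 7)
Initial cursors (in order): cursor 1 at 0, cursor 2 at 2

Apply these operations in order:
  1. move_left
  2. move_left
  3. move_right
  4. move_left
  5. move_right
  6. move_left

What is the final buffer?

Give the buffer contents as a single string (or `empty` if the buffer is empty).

After op 1 (move_left): buffer="foabzhh" (len 7), cursors c1@0 c2@1, authorship .......
After op 2 (move_left): buffer="foabzhh" (len 7), cursors c1@0 c2@0, authorship .......
After op 3 (move_right): buffer="foabzhh" (len 7), cursors c1@1 c2@1, authorship .......
After op 4 (move_left): buffer="foabzhh" (len 7), cursors c1@0 c2@0, authorship .......
After op 5 (move_right): buffer="foabzhh" (len 7), cursors c1@1 c2@1, authorship .......
After op 6 (move_left): buffer="foabzhh" (len 7), cursors c1@0 c2@0, authorship .......

Answer: foabzhh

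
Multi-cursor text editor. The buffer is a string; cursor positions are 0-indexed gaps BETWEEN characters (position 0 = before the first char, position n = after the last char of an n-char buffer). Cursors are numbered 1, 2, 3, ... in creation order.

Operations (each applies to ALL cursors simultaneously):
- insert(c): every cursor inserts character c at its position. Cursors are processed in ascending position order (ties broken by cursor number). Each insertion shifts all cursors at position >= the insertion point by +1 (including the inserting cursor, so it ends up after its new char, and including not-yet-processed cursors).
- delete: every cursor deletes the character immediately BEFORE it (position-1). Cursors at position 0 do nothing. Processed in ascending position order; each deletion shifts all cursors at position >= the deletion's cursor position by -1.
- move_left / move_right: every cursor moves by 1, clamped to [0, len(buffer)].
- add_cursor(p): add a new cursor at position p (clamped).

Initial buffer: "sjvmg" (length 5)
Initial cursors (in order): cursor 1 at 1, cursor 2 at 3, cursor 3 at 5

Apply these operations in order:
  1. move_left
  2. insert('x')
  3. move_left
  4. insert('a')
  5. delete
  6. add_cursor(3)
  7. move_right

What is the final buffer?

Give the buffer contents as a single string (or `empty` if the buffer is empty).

Answer: xsjxvmxg

Derivation:
After op 1 (move_left): buffer="sjvmg" (len 5), cursors c1@0 c2@2 c3@4, authorship .....
After op 2 (insert('x')): buffer="xsjxvmxg" (len 8), cursors c1@1 c2@4 c3@7, authorship 1..2..3.
After op 3 (move_left): buffer="xsjxvmxg" (len 8), cursors c1@0 c2@3 c3@6, authorship 1..2..3.
After op 4 (insert('a')): buffer="axsjaxvmaxg" (len 11), cursors c1@1 c2@5 c3@9, authorship 11..22..33.
After op 5 (delete): buffer="xsjxvmxg" (len 8), cursors c1@0 c2@3 c3@6, authorship 1..2..3.
After op 6 (add_cursor(3)): buffer="xsjxvmxg" (len 8), cursors c1@0 c2@3 c4@3 c3@6, authorship 1..2..3.
After op 7 (move_right): buffer="xsjxvmxg" (len 8), cursors c1@1 c2@4 c4@4 c3@7, authorship 1..2..3.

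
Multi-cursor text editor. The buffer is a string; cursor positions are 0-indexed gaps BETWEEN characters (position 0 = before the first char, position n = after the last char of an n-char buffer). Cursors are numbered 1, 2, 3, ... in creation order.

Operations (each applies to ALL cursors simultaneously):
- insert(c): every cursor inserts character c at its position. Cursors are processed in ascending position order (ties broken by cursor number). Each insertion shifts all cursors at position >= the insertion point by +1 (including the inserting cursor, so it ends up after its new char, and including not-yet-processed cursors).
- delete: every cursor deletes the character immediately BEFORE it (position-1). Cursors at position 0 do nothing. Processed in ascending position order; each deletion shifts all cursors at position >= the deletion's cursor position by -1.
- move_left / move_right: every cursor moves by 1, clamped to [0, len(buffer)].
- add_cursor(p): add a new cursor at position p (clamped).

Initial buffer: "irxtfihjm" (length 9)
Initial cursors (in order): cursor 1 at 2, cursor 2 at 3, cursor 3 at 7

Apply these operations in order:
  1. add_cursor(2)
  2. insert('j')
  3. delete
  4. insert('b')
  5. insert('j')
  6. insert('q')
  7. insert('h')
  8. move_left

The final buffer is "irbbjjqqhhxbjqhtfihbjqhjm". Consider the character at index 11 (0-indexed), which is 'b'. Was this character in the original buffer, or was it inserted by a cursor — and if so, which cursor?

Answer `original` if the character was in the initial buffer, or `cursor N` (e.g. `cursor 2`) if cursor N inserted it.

After op 1 (add_cursor(2)): buffer="irxtfihjm" (len 9), cursors c1@2 c4@2 c2@3 c3@7, authorship .........
After op 2 (insert('j')): buffer="irjjxjtfihjjm" (len 13), cursors c1@4 c4@4 c2@6 c3@11, authorship ..14.2....3..
After op 3 (delete): buffer="irxtfihjm" (len 9), cursors c1@2 c4@2 c2@3 c3@7, authorship .........
After op 4 (insert('b')): buffer="irbbxbtfihbjm" (len 13), cursors c1@4 c4@4 c2@6 c3@11, authorship ..14.2....3..
After op 5 (insert('j')): buffer="irbbjjxbjtfihbjjm" (len 17), cursors c1@6 c4@6 c2@9 c3@15, authorship ..1414.22....33..
After op 6 (insert('q')): buffer="irbbjjqqxbjqtfihbjqjm" (len 21), cursors c1@8 c4@8 c2@12 c3@19, authorship ..141414.222....333..
After op 7 (insert('h')): buffer="irbbjjqqhhxbjqhtfihbjqhjm" (len 25), cursors c1@10 c4@10 c2@15 c3@23, authorship ..14141414.2222....3333..
After op 8 (move_left): buffer="irbbjjqqhhxbjqhtfihbjqhjm" (len 25), cursors c1@9 c4@9 c2@14 c3@22, authorship ..14141414.2222....3333..
Authorship (.=original, N=cursor N): . . 1 4 1 4 1 4 1 4 . 2 2 2 2 . . . . 3 3 3 3 . .
Index 11: author = 2

Answer: cursor 2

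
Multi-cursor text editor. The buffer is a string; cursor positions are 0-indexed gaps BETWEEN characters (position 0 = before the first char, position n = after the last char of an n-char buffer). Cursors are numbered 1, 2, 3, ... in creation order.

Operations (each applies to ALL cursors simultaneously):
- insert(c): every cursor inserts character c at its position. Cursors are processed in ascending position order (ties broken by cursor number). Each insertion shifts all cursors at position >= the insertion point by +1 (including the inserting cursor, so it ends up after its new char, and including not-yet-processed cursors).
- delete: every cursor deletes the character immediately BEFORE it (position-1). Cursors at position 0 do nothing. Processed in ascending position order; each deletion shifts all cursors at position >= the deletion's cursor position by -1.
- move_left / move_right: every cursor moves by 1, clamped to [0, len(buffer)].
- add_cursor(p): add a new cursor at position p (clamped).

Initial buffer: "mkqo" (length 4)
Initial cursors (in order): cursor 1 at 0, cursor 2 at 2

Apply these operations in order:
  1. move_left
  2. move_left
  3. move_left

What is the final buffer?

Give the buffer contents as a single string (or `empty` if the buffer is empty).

After op 1 (move_left): buffer="mkqo" (len 4), cursors c1@0 c2@1, authorship ....
After op 2 (move_left): buffer="mkqo" (len 4), cursors c1@0 c2@0, authorship ....
After op 3 (move_left): buffer="mkqo" (len 4), cursors c1@0 c2@0, authorship ....

Answer: mkqo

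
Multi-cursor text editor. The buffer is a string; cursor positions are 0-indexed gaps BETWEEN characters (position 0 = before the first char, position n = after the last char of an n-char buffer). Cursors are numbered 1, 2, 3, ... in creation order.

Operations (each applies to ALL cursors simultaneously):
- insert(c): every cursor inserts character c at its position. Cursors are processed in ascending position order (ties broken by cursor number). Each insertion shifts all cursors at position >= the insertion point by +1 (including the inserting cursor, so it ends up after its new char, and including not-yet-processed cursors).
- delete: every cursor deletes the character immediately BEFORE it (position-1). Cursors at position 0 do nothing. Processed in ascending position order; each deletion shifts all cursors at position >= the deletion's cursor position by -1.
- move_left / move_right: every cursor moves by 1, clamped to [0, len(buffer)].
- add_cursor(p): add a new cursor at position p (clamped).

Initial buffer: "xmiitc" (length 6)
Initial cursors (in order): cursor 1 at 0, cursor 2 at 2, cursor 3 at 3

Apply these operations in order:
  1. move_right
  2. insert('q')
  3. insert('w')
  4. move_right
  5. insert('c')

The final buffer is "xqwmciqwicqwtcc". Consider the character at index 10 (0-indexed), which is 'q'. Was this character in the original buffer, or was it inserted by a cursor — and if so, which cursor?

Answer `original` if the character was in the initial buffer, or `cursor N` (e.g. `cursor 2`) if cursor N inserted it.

After op 1 (move_right): buffer="xmiitc" (len 6), cursors c1@1 c2@3 c3@4, authorship ......
After op 2 (insert('q')): buffer="xqmiqiqtc" (len 9), cursors c1@2 c2@5 c3@7, authorship .1..2.3..
After op 3 (insert('w')): buffer="xqwmiqwiqwtc" (len 12), cursors c1@3 c2@7 c3@10, authorship .11..22.33..
After op 4 (move_right): buffer="xqwmiqwiqwtc" (len 12), cursors c1@4 c2@8 c3@11, authorship .11..22.33..
After op 5 (insert('c')): buffer="xqwmciqwicqwtcc" (len 15), cursors c1@5 c2@10 c3@14, authorship .11.1.22.233.3.
Authorship (.=original, N=cursor N): . 1 1 . 1 . 2 2 . 2 3 3 . 3 .
Index 10: author = 3

Answer: cursor 3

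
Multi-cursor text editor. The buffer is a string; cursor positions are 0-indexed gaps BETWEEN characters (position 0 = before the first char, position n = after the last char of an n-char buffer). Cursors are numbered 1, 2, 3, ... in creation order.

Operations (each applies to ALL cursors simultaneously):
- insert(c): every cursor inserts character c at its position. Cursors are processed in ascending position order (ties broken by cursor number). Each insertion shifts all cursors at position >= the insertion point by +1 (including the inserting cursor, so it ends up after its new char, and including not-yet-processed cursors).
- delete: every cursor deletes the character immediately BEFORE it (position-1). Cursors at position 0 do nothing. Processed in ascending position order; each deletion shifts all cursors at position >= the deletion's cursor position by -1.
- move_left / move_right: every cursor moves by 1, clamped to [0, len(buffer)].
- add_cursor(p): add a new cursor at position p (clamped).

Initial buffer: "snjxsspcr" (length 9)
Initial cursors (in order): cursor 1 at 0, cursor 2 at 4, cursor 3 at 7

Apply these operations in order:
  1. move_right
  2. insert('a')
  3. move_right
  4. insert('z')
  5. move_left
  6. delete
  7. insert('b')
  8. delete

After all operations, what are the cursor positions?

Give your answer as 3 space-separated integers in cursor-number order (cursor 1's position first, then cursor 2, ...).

After op 1 (move_right): buffer="snjxsspcr" (len 9), cursors c1@1 c2@5 c3@8, authorship .........
After op 2 (insert('a')): buffer="sanjxsaspcar" (len 12), cursors c1@2 c2@7 c3@11, authorship .1....2...3.
After op 3 (move_right): buffer="sanjxsaspcar" (len 12), cursors c1@3 c2@8 c3@12, authorship .1....2...3.
After op 4 (insert('z')): buffer="sanzjxsaszpcarz" (len 15), cursors c1@4 c2@10 c3@15, authorship .1.1...2.2..3.3
After op 5 (move_left): buffer="sanzjxsaszpcarz" (len 15), cursors c1@3 c2@9 c3@14, authorship .1.1...2.2..3.3
After op 6 (delete): buffer="sazjxsazpcaz" (len 12), cursors c1@2 c2@7 c3@11, authorship .11...22..33
After op 7 (insert('b')): buffer="sabzjxsabzpcabz" (len 15), cursors c1@3 c2@9 c3@14, authorship .111...222..333
After op 8 (delete): buffer="sazjxsazpcaz" (len 12), cursors c1@2 c2@7 c3@11, authorship .11...22..33

Answer: 2 7 11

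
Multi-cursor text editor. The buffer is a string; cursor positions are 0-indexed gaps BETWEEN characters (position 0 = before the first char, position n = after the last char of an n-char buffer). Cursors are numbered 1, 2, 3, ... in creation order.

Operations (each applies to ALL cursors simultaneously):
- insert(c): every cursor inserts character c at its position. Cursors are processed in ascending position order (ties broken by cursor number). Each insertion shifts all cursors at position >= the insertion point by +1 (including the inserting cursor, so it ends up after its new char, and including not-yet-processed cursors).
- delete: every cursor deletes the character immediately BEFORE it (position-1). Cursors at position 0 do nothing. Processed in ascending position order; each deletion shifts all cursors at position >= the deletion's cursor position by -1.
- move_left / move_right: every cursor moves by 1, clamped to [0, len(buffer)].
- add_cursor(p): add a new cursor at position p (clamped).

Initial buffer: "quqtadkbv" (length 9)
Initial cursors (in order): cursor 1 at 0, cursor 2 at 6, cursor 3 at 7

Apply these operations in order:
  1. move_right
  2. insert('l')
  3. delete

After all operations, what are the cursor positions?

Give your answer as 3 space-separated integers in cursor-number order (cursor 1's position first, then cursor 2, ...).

Answer: 1 7 8

Derivation:
After op 1 (move_right): buffer="quqtadkbv" (len 9), cursors c1@1 c2@7 c3@8, authorship .........
After op 2 (insert('l')): buffer="qluqtadklblv" (len 12), cursors c1@2 c2@9 c3@11, authorship .1......2.3.
After op 3 (delete): buffer="quqtadkbv" (len 9), cursors c1@1 c2@7 c3@8, authorship .........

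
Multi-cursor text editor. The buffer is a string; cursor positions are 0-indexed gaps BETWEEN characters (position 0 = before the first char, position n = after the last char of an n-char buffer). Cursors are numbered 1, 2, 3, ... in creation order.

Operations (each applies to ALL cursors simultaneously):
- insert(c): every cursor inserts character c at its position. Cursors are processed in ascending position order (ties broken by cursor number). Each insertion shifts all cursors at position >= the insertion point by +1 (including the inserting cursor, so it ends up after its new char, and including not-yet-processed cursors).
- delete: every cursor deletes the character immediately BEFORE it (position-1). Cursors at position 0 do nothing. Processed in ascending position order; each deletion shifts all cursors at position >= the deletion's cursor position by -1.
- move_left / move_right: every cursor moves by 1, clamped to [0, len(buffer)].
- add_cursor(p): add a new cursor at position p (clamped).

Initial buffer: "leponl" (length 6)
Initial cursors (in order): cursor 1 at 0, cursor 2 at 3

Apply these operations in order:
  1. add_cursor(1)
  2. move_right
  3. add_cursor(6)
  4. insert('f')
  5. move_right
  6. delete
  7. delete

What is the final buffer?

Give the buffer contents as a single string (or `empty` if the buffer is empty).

After op 1 (add_cursor(1)): buffer="leponl" (len 6), cursors c1@0 c3@1 c2@3, authorship ......
After op 2 (move_right): buffer="leponl" (len 6), cursors c1@1 c3@2 c2@4, authorship ......
After op 3 (add_cursor(6)): buffer="leponl" (len 6), cursors c1@1 c3@2 c2@4 c4@6, authorship ......
After op 4 (insert('f')): buffer="lfefpofnlf" (len 10), cursors c1@2 c3@4 c2@7 c4@10, authorship .1.3..2..4
After op 5 (move_right): buffer="lfefpofnlf" (len 10), cursors c1@3 c3@5 c2@8 c4@10, authorship .1.3..2..4
After op 6 (delete): buffer="lffofl" (len 6), cursors c1@2 c3@3 c2@5 c4@6, authorship .13.2.
After op 7 (delete): buffer="lo" (len 2), cursors c1@1 c3@1 c2@2 c4@2, authorship ..

Answer: lo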